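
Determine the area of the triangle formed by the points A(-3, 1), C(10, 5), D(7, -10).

The Shoelace formula computes the area from vertex coordinates by summing cross products.
For vertices (-3,1), (10,5), (7,-10):
Signed sum = -3*5 - 10*1 + 10*-10 - 7*5 + 7*1 - -3*-10
= -25 + -135 + -23 = -183
Area = (1/2)|-183| = 183/2.

183/2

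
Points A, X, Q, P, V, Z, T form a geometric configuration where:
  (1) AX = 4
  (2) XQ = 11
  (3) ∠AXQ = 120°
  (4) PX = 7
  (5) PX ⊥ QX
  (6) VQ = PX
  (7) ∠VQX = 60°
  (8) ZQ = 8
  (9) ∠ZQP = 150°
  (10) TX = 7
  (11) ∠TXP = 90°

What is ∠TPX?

Step 1: By the law of cosines on triangle PXT: PT² = 7² + 7² − 2·7·7·cos(90°) = 98, so PT = 7·√2.
Step 2: By the inverse law of cosines on triangle TPX: cos(∠TPX) = ((7·√2)² + 7² − 7²) / (2·7·√2·7) = 98/138.59 = 0.7071, so ∠TPX = 45°.

Therefore, the measure of angle ∠TPX = 45°.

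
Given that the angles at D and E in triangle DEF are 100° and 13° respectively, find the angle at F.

angle F = 180 - 100 - 13 = 67 degrees.

67 degrees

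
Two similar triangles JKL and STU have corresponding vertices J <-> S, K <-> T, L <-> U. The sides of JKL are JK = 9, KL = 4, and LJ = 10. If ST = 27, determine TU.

k = 27/9 = 3. TU = 3 * 4 = 12.

12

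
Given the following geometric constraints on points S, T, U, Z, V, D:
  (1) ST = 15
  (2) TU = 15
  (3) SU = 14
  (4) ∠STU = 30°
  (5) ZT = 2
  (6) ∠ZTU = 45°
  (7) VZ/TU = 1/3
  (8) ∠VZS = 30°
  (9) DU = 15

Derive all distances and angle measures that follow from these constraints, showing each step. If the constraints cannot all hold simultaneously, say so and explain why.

These constraints are not satisfiable: (1), (2) and (3) fix all three sides of triangle STU, so by the law of cosines cos(∠STU) = (15² + 15² − 14²) / (2·15·15) = 0.5644, i.e. ∠STU ≈ 55.64°, which contradicts (4) ∠STU = 30°. No planar figure meets all of them, so nothing further can be derived.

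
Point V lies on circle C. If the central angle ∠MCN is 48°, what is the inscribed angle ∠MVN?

An inscribed angle intercepts an arc from a point on the circle, while the central angle intercepts the same arc from the center.
The inscribed angle is always half the central angle: 48° / 2 = 24°.

24°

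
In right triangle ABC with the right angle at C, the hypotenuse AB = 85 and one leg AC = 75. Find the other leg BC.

By the Pythagorean theorem: BC^2 = AB^2 - AC^2
BC^2 = 85^2 - 75^2 = 7225 - 5625 = 1600
BC = sqrt(1600) = 40

40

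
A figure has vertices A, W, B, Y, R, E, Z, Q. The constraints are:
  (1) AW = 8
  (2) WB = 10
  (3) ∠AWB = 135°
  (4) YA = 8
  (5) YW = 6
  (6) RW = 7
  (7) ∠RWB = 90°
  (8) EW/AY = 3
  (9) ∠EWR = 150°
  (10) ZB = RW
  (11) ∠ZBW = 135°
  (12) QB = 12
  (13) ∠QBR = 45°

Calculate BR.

Step 1: By the law of cosines on triangle BWR: BR² = 10² + 7² − 2·10·7·cos(90°) = 149, so BR = √149.

Therefore, the length of BR = √149.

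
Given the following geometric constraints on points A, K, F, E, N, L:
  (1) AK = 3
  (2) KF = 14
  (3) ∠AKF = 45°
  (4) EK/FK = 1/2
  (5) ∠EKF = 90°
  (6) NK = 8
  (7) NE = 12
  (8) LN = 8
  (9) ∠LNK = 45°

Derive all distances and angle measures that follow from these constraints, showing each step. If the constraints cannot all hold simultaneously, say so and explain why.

The constraints are consistent.

From the given relations:
  EK = 1/2·FK = 1/2·14 = 7

Step 1: From AK = 3, KF = 14, and ∠AKF = 45°, by the law of cosines:
  AF² = AK² + KF² - 2·AK·KF·cos(45°) = 9 + 196 - 59.4 = 145.6
  AF ≈ 12.07

Step 2: From KN = 8, NL = 8, and ∠KNL = 45°, by the law of cosines:
  KL² = KN² + NL² - 2·KN·NL·cos(45°) = 64 + 64 - 90.51 = 37.49
  KL ≈ 6.12

Step 3: From FK = 14, KE = 7, and ∠FKE = 90°, by the law of cosines:
  FE² = FK² + KE² - 2·FK·KE·cos(90°) = 196 + 49 - 0 = 245
  FE = 7·√5

Step 4: From KE = 7, KN = 8, EN = 12, by the inverse law of cosines:
  cos(∠EKN) = (KE² + KN² - EN²) / (2·KE·KN)
  ∠EKN = 106.07°

Step 5: From EK = 7, EN = 12, KN = 8, by the inverse law of cosines:
  cos(∠KEN) = (EK² + EN² - KN²) / (2·EK·EN)
  ∠KEN = 39.84°

Step 6: From NE = 12, NK = 8, EK = 7, by the inverse law of cosines:
  cos(∠ENK) = (NE² + NK² - EK²) / (2·NE·NK)
  ∠ENK = 34.09°

Step 7: From AF = 12.07, AK = 3, FK = 14, by the inverse law of cosines:
  cos(∠FAK) = (AF² + AK² - FK²) / (2·AF·AK)
  ∠FAK = 124.87°

Step 8: From KL = 6.12, KN = 8, LN = 8, by the inverse law of cosines:
  cos(∠LKN) = (KL² + KN² - LN²) / (2·KL·KN)
  ∠LKN = 67.5°

Step 9: From FA = 12.07, FK = 14, AK = 3, by the inverse law of cosines:
  cos(∠AFK) = (FA² + FK² - AK²) / (2·FA·FK)
  ∠AFK = 10.13°

Step 10: From FE = 7·√5, FK = 14, EK = 7, by the inverse law of cosines:
  cos(∠EFK) = (FE² + FK² - EK²) / (2·FE·FK)
  ∠EFK = 26.57°

Step 11: From EF = 7·√5, EK = 7, FK = 14, by the inverse law of cosines:
  cos(∠FEK) = (EF² + EK² - FK²) / (2·EF·EK)
  ∠FEK = 63.43°

Step 12: From LK = 6.12, LN = 8, KN = 8, by the inverse law of cosines:
  cos(∠KLN) = (LK² + LN² - KN²) / (2·LK·LN)
  ∠KLN = 67.5°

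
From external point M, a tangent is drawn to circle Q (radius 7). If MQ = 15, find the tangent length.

The tangent, radius, and line from the external point to the center form a right triangle.
The right angle is where the tangent meets the radius.
By the Pythagorean theorem: tangent² + 7² = 15²
tangent² = 225 - 49 = 176
tangent = 4*sqrt(11)

4*sqrt(11)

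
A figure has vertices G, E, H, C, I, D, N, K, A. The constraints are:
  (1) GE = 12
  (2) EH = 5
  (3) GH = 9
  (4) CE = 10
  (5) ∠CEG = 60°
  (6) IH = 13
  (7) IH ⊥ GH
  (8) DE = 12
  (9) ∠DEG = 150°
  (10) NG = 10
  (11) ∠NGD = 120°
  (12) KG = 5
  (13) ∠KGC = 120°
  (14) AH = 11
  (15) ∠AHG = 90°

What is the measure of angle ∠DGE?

Step 1: By the law of cosines on triangle GED: GD² = 12² + 12² − 2·12·12·cos(150°) = 537.42, so GD ≈ 23.18.
Step 2: By the inverse law of cosines on triangle DGE: cos(∠DGE) = (23.18² + 12² − 12²) / (2·23.18·12) = 537.42/556.37 = 0.9659, so ∠DGE = 15°.

Therefore, the measure of angle ∠DGE = 15°.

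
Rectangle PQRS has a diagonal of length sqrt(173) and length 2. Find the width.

The diagonal of a rectangle forms a right triangle with the two sides.
Rearranging the Pythagorean theorem: missing side = sqrt(d^2 - known^2).
= sqrt(173 - 4) = sqrt(169) = 13.

13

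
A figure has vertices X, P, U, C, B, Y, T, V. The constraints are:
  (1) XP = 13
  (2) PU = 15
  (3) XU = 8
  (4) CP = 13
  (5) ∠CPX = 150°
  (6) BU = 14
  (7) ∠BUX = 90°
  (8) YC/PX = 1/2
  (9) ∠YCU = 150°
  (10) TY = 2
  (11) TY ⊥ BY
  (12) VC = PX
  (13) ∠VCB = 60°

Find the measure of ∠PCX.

Step 1: By the law of cosines on triangle CPX: CX² = 13² + 13² − 2·13·13·cos(150°) = 630.72, so CX ≈ 25.11.
Step 2: By the inverse law of cosines on triangle PCX: cos(∠PCX) = (13² + 25.11² − 13²) / (2·13·25.11) = 630.72/652.97 = 0.9659, so ∠PCX = 15°.

Therefore, the measure of angle ∠PCX = 15°.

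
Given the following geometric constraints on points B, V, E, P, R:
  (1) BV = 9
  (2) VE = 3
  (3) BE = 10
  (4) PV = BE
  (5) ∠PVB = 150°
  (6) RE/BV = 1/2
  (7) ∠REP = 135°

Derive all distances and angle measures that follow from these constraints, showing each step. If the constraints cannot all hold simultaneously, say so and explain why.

The constraints are consistent.

From the given relations:
  PV = BE = 10
  RE = 1/2·BV = 1/2·9 ≈ 4.5

Step 1: From BV = 9, VP = 10, and ∠BVP = 150°, by the law of cosines:
  BP² = BV² + VP² - 2·BV·VP·cos(150°) = 81 + 100 + 155.9 = 336.9
  BP ≈ 18.35

Step 2: From BE = 10, BV = 9, EV = 3, by the inverse law of cosines:
  cos(∠EBV) = (BE² + BV² - EV²) / (2·BE·BV)
  ∠EBV = 17.15°

Step 3: From VB = 9, VE = 3, BE = 10, by the inverse law of cosines:
  cos(∠BVE) = (VB² + VE² - BE²) / (2·VB·VE)
  ∠BVE = 100.67°

Step 4: From EB = 10, EV = 3, BV = 9, by the inverse law of cosines:
  cos(∠BEV) = (EB² + EV² - BV²) / (2·EB·EV)
  ∠BEV = 62.18°

Step 5: From BP = 18.35, BV = 9, PV = 10, by the inverse law of cosines:
  cos(∠PBV) = (BP² + BV² - PV²) / (2·BP·BV)
  ∠PBV = 15.81°

Step 6: From PB = 18.35, PV = 10, BV = 9, by the inverse law of cosines:
  cos(∠BPV) = (PB² + PV² - BV²) / (2·PB·PV)
  ∠BPV = 14.19°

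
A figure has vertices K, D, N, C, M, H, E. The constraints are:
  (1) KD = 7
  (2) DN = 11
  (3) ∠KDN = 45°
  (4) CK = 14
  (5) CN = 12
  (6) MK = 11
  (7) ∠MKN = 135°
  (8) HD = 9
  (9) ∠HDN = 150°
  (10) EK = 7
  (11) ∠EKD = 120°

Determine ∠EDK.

Step 1: By the law of cosines on triangle DKE: DE² = 7² + 7² − 2·7·7·cos(120°) = 147, so DE = 7·√3.
Step 2: By the inverse law of cosines on triangle EDK: cos(∠EDK) = ((7·√3)² + 7² − 7²) / (2·7·√3·7) = 147/169.74 = 0.866, so ∠EDK = 30°.

Therefore, the measure of angle ∠EDK = 30°.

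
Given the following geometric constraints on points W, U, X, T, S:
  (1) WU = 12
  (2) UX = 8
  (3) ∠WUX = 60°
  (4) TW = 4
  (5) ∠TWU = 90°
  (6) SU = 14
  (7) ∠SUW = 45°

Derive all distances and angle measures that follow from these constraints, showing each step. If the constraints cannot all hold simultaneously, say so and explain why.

The constraints are consistent.

Step 1: From WU = 12, UX = 8, and ∠WUX = 60°, by the law of cosines:
  WX² = WU² + UX² - 2·WU·UX·cos(60°) = 144 + 64 - 96 = 112
  WX = 4·√7

Step 2: From WU = 12, US = 14, and ∠WUS = 45°, by the law of cosines:
  WS² = WU² + US² - 2·WU·US·cos(45°) = 144 + 196 - 237.6 = 102.4
  WS ≈ 10.12

Step 3: From UW = 12, WT = 4, and ∠UWT = 90°, by the law of cosines:
  UT² = UW² + WT² - 2·UW·WT·cos(90°) = 144 + 16 - 0 = 160
  UT = 4·√10

Step 4: From WS = 10.12, WU = 12, SU = 14, by the inverse law of cosines:
  cos(∠SWU) = (WS² + WU² - SU²) / (2·WS·WU)
  ∠SWU = 78.02°

Step 5: From WU = 12, WX = 4·√7, UX = 8, by the inverse law of cosines:
  cos(∠UWX) = (WU² + WX² - UX²) / (2·WU·WX)
  ∠UWX = 40.89°

Step 6: From UT = 4·√10, UW = 12, TW = 4, by the inverse law of cosines:
  cos(∠TUW) = (UT² + UW² - TW²) / (2·UT·UW)
  ∠TUW = 18.43°

Step 7: From XU = 8, XW = 4·√7, UW = 12, by the inverse law of cosines:
  cos(∠UXW) = (XU² + XW² - UW²) / (2·XU·XW)
  ∠UXW = 79.11°

Step 8: From TU = 4·√10, TW = 4, UW = 12, by the inverse law of cosines:
  cos(∠UTW) = (TU² + TW² - UW²) / (2·TU·TW)
  ∠UTW = 71.57°

Step 9: From SU = 14, SW = 10.12, UW = 12, by the inverse law of cosines:
  cos(∠USW) = (SU² + SW² - UW²) / (2·SU·SW)
  ∠USW = 56.98°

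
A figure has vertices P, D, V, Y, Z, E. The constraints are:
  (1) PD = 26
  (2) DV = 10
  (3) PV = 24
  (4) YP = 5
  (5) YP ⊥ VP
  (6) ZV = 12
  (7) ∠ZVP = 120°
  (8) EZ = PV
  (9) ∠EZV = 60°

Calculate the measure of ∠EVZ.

From the given relations: EZ = PV = 24.
Step 1: By the law of cosines on triangle VZE: VE² = 12² + 24² − 2·12·24·cos(60°) = 432, so VE = 12·√3.
Step 2: By the inverse law of cosines on triangle EVZ: cos(∠EVZ) = ((12·√3)² + 12² − 24²) / (2·12·√3·12) = 0/498.83 = 0, so ∠EVZ = 90°.

Therefore, the measure of angle ∠EVZ = 90°.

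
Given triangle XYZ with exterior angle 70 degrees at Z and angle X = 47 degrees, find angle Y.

angle Y = 70 - 47 = 23 degrees (exterior angle theorem).

23 degrees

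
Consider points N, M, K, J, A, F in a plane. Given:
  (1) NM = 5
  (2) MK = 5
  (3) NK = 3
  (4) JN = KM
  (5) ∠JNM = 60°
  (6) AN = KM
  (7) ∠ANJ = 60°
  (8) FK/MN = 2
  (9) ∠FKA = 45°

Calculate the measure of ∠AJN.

From the given relations: JN = KM = 5; AN = KM = 5.
Step 1: By the law of cosines on triangle JNA: JA² = 5² + 5² − 2·5·5·cos(60°) = 25, so JA = 5.
Step 2: By the inverse law of cosines on triangle AJN: cos(∠AJN) = (5² + 5² − 5²) / (2·5·5) = 25/50 = 0.5, so ∠AJN = 60°.

Therefore, the measure of angle ∠AJN = 60°.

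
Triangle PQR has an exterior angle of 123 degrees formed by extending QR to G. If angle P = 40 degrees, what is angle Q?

angle Q = 123 - 40 = 83 degrees (exterior angle theorem).

83 degrees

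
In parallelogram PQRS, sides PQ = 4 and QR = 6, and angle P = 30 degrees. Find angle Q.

In a parallelogram, consecutive angles are supplementary (sum to 180°).
angle Q = 180 - angle P
angle Q = 180 - 30
angle Q = 150 degrees

150 degrees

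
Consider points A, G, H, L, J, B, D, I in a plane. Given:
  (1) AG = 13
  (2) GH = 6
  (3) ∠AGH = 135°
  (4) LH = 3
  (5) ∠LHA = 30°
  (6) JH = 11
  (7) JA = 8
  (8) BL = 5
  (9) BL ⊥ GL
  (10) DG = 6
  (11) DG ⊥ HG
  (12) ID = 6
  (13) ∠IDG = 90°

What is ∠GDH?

Step 1: By the law of cosines on triangle DGH: DH² = 6² + 6² − 2·6·6·cos(90°) = 72, so DH = 6·√2.
Step 2: By the inverse law of cosines on triangle GDH: cos(∠GDH) = (6² + (6·√2)² − 6²) / (2·6·6·√2) = 72/101.82 = 0.7071, so ∠GDH = 45°.

Therefore, the measure of angle ∠GDH = 45°.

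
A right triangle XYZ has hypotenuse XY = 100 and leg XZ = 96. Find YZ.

YZ = sqrt(100^2 - 96^2) = sqrt(784) = 28

28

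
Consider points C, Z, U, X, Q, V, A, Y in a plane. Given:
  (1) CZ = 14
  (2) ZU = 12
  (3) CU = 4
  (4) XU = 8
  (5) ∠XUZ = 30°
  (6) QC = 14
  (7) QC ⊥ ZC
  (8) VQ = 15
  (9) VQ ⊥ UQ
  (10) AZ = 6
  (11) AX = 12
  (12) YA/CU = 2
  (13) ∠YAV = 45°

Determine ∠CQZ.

Step 1: By the law of cosines on triangle QCZ: QZ² = 14² + 14² − 2·14·14·cos(90°) = 392, so QZ = 14·√2.
Step 2: By the inverse law of cosines on triangle CQZ: cos(∠CQZ) = (14² + (14·√2)² − 14²) / (2·14·14·√2) = 392/554.37 = 0.7071, so ∠CQZ = 45°.

Therefore, the measure of angle ∠CQZ = 45°.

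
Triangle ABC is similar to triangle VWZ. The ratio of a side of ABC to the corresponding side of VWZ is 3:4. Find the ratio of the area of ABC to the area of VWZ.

Area ratio = (side ratio)^2 = (3/4)^2 = 9:16.

9:16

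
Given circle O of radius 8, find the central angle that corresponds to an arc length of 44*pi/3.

The full circumference is 2πr = 16*pi.
The arc is 44*pi/3 / 16*pi = 11/12 of the full circle.
So the central angle = 11/12 × 360° = 330°.

330°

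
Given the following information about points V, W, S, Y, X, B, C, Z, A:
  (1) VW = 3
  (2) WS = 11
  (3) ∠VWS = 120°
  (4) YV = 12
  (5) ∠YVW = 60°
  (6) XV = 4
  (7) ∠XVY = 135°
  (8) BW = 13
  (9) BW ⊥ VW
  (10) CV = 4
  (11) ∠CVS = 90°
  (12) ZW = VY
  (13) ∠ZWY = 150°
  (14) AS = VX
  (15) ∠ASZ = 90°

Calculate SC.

Step 1: By the law of cosines on triangle SWV: SV² = 11² + 3² − 2·11·3·cos(120°) = 163, so SV = √163.
Step 2: By the law of cosines on triangle SVC: SC² = √163² + 4² − 2·√163·4·cos(90°) = 179, so SC = √179.

Therefore, the length of SC = √179.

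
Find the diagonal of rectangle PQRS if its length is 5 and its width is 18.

A rectangle's diagonal splits it into two right triangles, with the diagonal as the hypotenuse.
By the Pythagorean theorem, d^2 = 5^2 + 18^2 = 349.
Therefore d = sqrt(349).

sqrt(349)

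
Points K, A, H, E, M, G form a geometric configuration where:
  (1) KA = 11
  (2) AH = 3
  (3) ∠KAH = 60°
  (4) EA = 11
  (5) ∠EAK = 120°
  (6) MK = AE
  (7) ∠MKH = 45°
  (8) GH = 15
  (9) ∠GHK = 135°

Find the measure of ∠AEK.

Step 1: By the law of cosines on triangle EAK: EK² = 11² + 11² − 2·11·11·cos(120°) = 363, so EK = 11·√3.
Step 2: By the inverse law of cosines on triangle AEK: cos(∠AEK) = (11² + (11·√3)² − 11²) / (2·11·11·√3) = 363/419.16 = 0.866, so ∠AEK = 30°.

Therefore, the measure of angle ∠AEK = 30°.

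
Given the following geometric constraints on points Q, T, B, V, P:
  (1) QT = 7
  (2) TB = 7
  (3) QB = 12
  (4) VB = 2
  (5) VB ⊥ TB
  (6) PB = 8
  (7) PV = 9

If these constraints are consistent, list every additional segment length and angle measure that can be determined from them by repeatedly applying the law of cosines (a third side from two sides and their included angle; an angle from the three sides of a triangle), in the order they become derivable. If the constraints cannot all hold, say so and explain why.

The constraints are consistent. Derivable facts, in order:
After 1 step:
- TV = √53
- ∠BPV = 11.72°
- ∠BQT = 31°
- ∠BTQ = 117.99°
- ∠BVP = 54.31°
- ∠PBV = 113.97°
- ∠QBT = 31°
After 2 steps:
- ∠BTV = 15.95°
- ∠BVT = 74.05°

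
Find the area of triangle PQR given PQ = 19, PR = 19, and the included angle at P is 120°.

When two sides and the included angle are known, the area formula is (1/2)ab sin(C).
The height from one side to the opposite vertex is 19 sin(120°) = 19*sqrt(3)/2.
Area = (1/2) * 19 * 19*sqrt(3)/2 = 361*sqrt(3)/4.

361*sqrt(3)/4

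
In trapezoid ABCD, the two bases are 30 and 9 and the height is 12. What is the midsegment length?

The midsegment (median) of a trapezoid connects the midpoints of the non-parallel sides.
Its length is the average of the two bases: (30 + 9) / 2 = 39/2.

39/2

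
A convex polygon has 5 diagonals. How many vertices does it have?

Using d = n(n - 3)/2, we solve 5 = n(n - 3)/2.
So n(n - 3) = 10.
Testing n = 5: 5 * 2 = 10 = 10. Correct.
The polygon has 5 sides.

5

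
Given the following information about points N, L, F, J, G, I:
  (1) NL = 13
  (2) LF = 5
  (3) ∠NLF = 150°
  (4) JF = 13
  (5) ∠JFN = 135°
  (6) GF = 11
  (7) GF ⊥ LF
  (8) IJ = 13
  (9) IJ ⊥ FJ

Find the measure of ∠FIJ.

Step 1: By the law of cosines on triangle IJF: IF² = 13² + 13² − 2·13·13·cos(90°) = 338, so IF = 13·√2.
Step 2: By the inverse law of cosines on triangle FIJ: cos(∠FIJ) = ((13·√2)² + 13² − 13²) / (2·13·√2·13) = 338/478 = 0.7071, so ∠FIJ = 45°.

Therefore, the measure of angle ∠FIJ = 45°.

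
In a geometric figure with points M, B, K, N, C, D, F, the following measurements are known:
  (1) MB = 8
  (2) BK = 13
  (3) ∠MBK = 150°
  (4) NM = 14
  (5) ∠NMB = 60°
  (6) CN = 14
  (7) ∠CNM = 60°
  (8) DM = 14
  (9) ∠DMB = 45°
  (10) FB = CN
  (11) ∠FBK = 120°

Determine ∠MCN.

Step 1: By the law of cosines on triangle CNM: CM² = 14² + 14² − 2·14·14·cos(60°) = 196, so CM = 14.
Step 2: By the inverse law of cosines on triangle MCN: cos(∠MCN) = (14² + 14² − 14²) / (2·14·14) = 196/392 = 0.5, so ∠MCN = 60°.

Therefore, the measure of angle ∠MCN = 60°.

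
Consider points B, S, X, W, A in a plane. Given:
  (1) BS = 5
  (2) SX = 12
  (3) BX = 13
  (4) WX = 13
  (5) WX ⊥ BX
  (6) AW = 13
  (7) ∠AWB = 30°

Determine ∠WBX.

Step 1: By the law of cosines on triangle BXW: BW² = 13² + 13² − 2·13·13·cos(90°) = 338, so BW = 13·√2.
Step 2: By the inverse law of cosines on triangle WBX: cos(∠WBX) = ((13·√2)² + 13² − 13²) / (2·13·√2·13) = 338/478 = 0.7071, so ∠WBX = 45°.

Therefore, the measure of angle ∠WBX = 45°.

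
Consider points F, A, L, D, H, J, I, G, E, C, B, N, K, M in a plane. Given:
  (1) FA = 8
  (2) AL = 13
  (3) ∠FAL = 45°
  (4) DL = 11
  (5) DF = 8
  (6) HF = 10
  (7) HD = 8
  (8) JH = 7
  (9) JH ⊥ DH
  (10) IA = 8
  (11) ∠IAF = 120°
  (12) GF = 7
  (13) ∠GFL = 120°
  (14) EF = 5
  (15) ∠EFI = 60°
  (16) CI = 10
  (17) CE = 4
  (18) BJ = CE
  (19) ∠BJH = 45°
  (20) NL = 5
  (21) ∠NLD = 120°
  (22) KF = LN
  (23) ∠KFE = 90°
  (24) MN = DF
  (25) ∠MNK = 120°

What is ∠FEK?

From the given relations: KF = LN = 5.
Step 1: By the law of cosines on triangle EFK: EK² = 5² + 5² − 2·5·5·cos(90°) = 50, so EK = 5·√2.
Step 2: By the inverse law of cosines on triangle FEK: cos(∠FEK) = (5² + (5·√2)² − 5²) / (2·5·5·√2) = 50/70.71 = 0.7071, so ∠FEK = 45°.

Therefore, the measure of angle ∠FEK = 45°.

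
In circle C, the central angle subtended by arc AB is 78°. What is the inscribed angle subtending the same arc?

An inscribed angle intercepts an arc from a point on the circle, while the central angle intercepts the same arc from the center.
The inscribed angle is always half the central angle: 78° / 2 = 39°.

39°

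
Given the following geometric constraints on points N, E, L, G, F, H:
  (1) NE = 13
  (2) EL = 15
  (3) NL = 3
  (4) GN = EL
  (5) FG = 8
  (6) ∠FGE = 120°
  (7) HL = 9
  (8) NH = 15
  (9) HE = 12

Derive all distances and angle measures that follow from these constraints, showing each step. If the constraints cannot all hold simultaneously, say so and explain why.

These constraints are not satisfiable: by the triangle inequality in triangle LNH, (3) NL = 3 and (7) HL = 9 force NH ≤ 3 + 9 = 12, but (8) says NH = 15. No planar figure meets all of them, so nothing further can be derived.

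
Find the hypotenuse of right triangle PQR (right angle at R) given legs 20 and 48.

PQ = sqrt(20^2 + 48^2) = sqrt(2704) = 52

52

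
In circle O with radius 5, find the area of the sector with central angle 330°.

Sector area = π(5²)(11/12) = 275*pi/12

275*pi/12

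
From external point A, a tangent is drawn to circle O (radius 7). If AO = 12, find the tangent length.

The tangent, radius, and line from the external point to the center form a right triangle.
The right angle is where the tangent meets the radius.
By the Pythagorean theorem: tangent² + 7² = 12²
tangent² = 144 - 49 = 95
tangent = sqrt(95)

sqrt(95)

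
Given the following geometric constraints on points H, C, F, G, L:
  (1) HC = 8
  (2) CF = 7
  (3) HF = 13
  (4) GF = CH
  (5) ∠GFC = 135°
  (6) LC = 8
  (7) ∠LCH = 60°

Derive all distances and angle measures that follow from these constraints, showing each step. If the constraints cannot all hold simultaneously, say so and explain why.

The constraints are consistent.

From the given relations:
  GF = CH = 8

Step 1: From HC = 8, CL = 8, and ∠HCL = 60°, by the law of cosines:
  HL² = HC² + CL² - 2·HC·CL·cos(60°) = 64 + 64 - 64 = 64
  HL = 8

Step 2: From CF = 7, FG = 8, and ∠CFG = 135°, by the law of cosines:
  CG² = CF² + FG² - 2·CF·FG·cos(135°) = 49 + 64 + 79.2 = 192.2
  CG ≈ 13.86

Step 3: From HC = 8, HF = 13, CF = 7, by the inverse law of cosines:
  cos(∠CHF) = (HC² + HF² - CF²) / (2·HC·HF)
  ∠CHF = 27.8°

Step 4: From CF = 7, CH = 8, FH = 13, by the inverse law of cosines:
  cos(∠FCH) = (CF² + CH² - FH²) / (2·CF·CH)
  ∠FCH = 120°

Step 5: From FC = 7, FH = 13, CH = 8, by the inverse law of cosines:
  cos(∠CFH) = (FC² + FH² - CH²) / (2·FC·FH)
  ∠CFH = 32.2°

Step 6: From HC = 8, HL = 8, CL = 8, by the inverse law of cosines:
  cos(∠CHL) = (HC² + HL² - CL²) / (2·HC·HL)
  ∠CHL = 60°

Step 7: From CF = 7, CG = 13.86, FG = 8, by the inverse law of cosines:
  cos(∠FCG) = (CF² + CG² - FG²) / (2·CF·CG)
  ∠FCG = 24.08°

Step 8: From GC = 13.86, GF = 8, CF = 7, by the inverse law of cosines:
  cos(∠CGF) = (GC² + GF² - CF²) / (2·GC·GF)
  ∠CGF = 20.92°

Step 9: From LC = 8, LH = 8, CH = 8, by the inverse law of cosines:
  cos(∠CLH) = (LC² + LH² - CH²) / (2·LC·LH)
  ∠CLH = 60°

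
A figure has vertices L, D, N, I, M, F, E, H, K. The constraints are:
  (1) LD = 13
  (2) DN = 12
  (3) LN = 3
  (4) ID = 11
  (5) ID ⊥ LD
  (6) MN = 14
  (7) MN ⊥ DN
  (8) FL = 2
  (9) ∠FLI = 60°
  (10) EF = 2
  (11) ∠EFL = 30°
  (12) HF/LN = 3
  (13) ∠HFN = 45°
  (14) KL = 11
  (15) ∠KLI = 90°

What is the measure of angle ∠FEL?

Step 1: By the law of cosines on triangle EFL: EL² = 2² + 2² − 2·2·2·cos(30°) = 1.07, so EL ≈ 1.04.
Step 2: By the inverse law of cosines on triangle FEL: cos(∠FEL) = (2² + 1.04² − 2²) / (2·2·1.04) = 1.07/4.14 = 0.2588, so ∠FEL = 75°.

Therefore, the measure of angle ∠FEL = 75°.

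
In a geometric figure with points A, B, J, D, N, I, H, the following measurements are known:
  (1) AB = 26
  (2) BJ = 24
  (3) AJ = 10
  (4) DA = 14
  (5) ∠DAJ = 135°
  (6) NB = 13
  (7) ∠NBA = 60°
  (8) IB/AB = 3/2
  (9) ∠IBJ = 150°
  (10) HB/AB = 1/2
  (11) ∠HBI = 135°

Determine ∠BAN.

Step 1: By the law of cosines on triangle ABN: AN² = 26² + 13² − 2·26·13·cos(60°) = 507, so AN = 13·√3.
Step 2: By the inverse law of cosines on triangle BAN: cos(∠BAN) = (26² + (13·√3)² − 13²) / (2·26·13·√3) = 1014/1170.87 = 0.866, so ∠BAN = 30°.

Therefore, the measure of angle ∠BAN = 30°.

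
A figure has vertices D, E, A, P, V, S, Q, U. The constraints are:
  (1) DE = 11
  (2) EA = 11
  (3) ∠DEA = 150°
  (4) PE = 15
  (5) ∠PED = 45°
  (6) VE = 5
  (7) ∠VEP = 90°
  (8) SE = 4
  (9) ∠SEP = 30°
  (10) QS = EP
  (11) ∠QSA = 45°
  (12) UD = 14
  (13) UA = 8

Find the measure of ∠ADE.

Step 1: By the law of cosines on triangle DEA: DA² = 11² + 11² − 2·11·11·cos(150°) = 451.58, so DA ≈ 21.25.
Step 2: By the inverse law of cosines on triangle ADE: cos(∠ADE) = (21.25² + 11² − 11²) / (2·21.25·11) = 451.58/467.51 = 0.9659, so ∠ADE = 15°.

Therefore, the measure of angle ∠ADE = 15°.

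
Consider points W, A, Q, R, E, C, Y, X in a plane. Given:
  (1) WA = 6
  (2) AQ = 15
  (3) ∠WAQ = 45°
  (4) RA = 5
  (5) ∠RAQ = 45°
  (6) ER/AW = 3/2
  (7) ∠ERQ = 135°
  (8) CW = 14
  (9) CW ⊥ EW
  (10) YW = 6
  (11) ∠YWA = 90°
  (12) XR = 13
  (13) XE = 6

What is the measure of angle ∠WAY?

Step 1: By the law of cosines on triangle AWY: AY² = 6² + 6² − 2·6·6·cos(90°) = 72, so AY = 6·√2.
Step 2: By the inverse law of cosines on triangle WAY: cos(∠WAY) = (6² + (6·√2)² − 6²) / (2·6·6·√2) = 72/101.82 = 0.7071, so ∠WAY = 45°.

Therefore, the measure of angle ∠WAY = 45°.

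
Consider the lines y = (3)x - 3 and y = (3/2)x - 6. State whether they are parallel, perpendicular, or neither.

Slope of line 1: m1 = 3
Slope of line 2: m2 = 3/2
m1 != m2 (3 != 3/2), so not parallel.
m1 * m2 = (3) * (3/2) = 9/2 != -1, so not perpendicular.
The lines are neither parallel nor perpendicular.

Neither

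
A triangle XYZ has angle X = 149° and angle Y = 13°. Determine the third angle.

angle Z = 180 - 149 - 13 = 18 degrees.

18 degrees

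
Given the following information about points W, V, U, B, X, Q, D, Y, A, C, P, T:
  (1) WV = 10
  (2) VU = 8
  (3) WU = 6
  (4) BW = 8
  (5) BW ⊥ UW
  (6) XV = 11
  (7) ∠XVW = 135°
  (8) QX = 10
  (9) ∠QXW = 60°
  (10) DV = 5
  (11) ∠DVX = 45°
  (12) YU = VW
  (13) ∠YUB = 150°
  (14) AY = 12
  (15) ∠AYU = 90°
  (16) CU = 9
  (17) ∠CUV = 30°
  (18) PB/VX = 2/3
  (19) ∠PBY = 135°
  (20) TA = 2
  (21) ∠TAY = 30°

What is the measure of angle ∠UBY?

From the given relations: YU = VW = 10.
Step 1: By the law of cosines on triangle BWU: BU² = 8² + 6² − 2·8·6·cos(90°) = 100, so BU = 10.
Step 2: By the law of cosines on triangle BUY: BY² = 10² + 10² − 2·10·10·cos(150°) = 373.21, so BY ≈ 19.32.
Step 3: By the inverse law of cosines on triangle UBY: cos(∠UBY) = (10² + 19.32² − 10²) / (2·10·19.32) = 373.21/386.37 = 0.9659, so ∠UBY = 15°.

Therefore, the measure of angle ∠UBY = 15°.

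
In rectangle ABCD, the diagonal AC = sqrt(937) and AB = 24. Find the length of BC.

The diagonal of a rectangle forms a right triangle with the two sides.
Rearranging the Pythagorean theorem: missing side = sqrt(d^2 - known^2).
= sqrt(937 - 576) = sqrt(361) = 19.

19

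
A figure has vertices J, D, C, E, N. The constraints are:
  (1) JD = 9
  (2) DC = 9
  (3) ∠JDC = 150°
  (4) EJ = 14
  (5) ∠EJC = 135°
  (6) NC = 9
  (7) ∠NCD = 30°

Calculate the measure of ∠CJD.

Step 1: By the law of cosines on triangle JDC: JC² = 9² + 9² − 2·9·9·cos(150°) = 302.3, so JC ≈ 17.39.
Step 2: By the inverse law of cosines on triangle CJD: cos(∠CJD) = (17.39² + 9² − 9²) / (2·17.39·9) = 302.3/312.96 = 0.9659, so ∠CJD = 15°.

Therefore, the measure of angle ∠CJD = 15°.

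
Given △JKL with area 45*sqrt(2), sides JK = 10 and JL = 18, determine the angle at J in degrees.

Area = (1/2) * a * b * sin(C)
sin(C) = 2 * Area / (a * b)
sin(C) = 2 * 45*sqrt(2) / (10 * 18)
sin(C) = sqrt(2)/2
C = arcsin(sqrt(2)/2) = 45°
Since sin(180° - C) = sin(C), the obtuse angle 135° gives the same area, so C = 45° or C = 135°.

45° or 135°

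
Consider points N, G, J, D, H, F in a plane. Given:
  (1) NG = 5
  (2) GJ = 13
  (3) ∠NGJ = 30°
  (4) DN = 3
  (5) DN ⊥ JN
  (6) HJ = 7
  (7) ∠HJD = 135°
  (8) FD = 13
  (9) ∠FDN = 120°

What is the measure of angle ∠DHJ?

Step 1: By the law of cosines on triangle JGN: JN² = 13² + 5² − 2·13·5·cos(30°) = 81.42, so JN ≈ 9.02.
Step 2: By the law of cosines on triangle JND: JD² = 9.02² + 3² − 2·9.02·3·cos(90°) = 90.42, so JD ≈ 9.51.
Step 3: By the law of cosines on triangle HJD: HD² = 7² + 9.51² − 2·7·9.51·cos(135°) = 233.55, so HD ≈ 15.28.
Step 4: By the inverse law of cosines on triangle DHJ: cos(∠DHJ) = (15.28² + 7² − 9.51²) / (2·15.28·7) = 192.13/213.95 = 0.898, so ∠DHJ = 26.1°.

Therefore, the measure of angle ∠DHJ = 26.1°.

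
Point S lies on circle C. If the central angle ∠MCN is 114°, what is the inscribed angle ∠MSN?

An inscribed angle intercepts an arc from a point on the circle, while the central angle intercepts the same arc from the center.
The inscribed angle is always half the central angle: 114° / 2 = 57°.

57°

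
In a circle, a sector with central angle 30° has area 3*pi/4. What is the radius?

The sector covers 30°/360° = 1/12 of the full circle.
Full circle area = 3*pi/4 / 1/12 = 9*pi.
Since full area = πr², we get r² = 9*pi/π = 9, so r = 3.

3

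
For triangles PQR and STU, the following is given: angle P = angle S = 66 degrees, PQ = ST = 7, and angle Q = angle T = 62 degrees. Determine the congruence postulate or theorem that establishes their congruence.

Consider the given information: angle P = angle S = 66 degrees, PQ = ST = 7, and angle Q = angle T = 62 degrees
This is not SSS or HL: SSS requires all three pairs of sides, but we don't have that. HL only applies to right triangles with matching hypotenuse and leg.
The correct criterion is ASA. Two pairs of corresponding angles and the included side are equal (Angle-Side-Angle).

ASA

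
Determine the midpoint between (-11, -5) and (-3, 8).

The midpoint is the average of the coordinates:
x: (-11 + -3)/2 = -7
y: (-5 + 8)/2 = 3/2
Midpoint = (-7, 3/2)

(-7, 3/2)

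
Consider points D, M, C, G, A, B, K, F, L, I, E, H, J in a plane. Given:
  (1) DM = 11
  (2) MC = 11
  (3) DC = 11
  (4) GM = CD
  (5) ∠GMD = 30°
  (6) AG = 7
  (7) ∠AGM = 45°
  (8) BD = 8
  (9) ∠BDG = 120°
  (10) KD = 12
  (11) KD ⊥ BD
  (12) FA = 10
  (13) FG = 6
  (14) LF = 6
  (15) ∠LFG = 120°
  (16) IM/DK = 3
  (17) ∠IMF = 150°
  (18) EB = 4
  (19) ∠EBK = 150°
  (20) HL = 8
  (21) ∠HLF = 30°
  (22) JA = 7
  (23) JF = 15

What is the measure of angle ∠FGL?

Step 1: By the law of cosines on triangle GFL: GL² = 6² + 6² − 2·6·6·cos(120°) = 108, so GL = 6·√3.
Step 2: By the inverse law of cosines on triangle FGL: cos(∠FGL) = (6² + (6·√3)² − 6²) / (2·6·6·√3) = 108/124.71 = 0.866, so ∠FGL = 30°.

Therefore, the measure of angle ∠FGL = 30°.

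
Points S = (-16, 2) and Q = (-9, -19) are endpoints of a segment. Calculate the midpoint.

M = ((x₁ + x₂)/2, (y₁ + y₂)/2)
= ((-16 + -9)/2, (2 + -19)/2)
= (-25/2, -17/2) = (-25/2, -17/2)

(-25/2, -17/2)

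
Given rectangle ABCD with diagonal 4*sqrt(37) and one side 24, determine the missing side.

The diagonal of a rectangle forms a right triangle with the two sides.
Rearranging the Pythagorean theorem: missing side = sqrt(d^2 - known^2).
= sqrt(592 - 576) = sqrt(16) = 4.

4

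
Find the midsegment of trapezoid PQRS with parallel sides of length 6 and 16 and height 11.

The midsegment of a trapezoid = (base1 + base2) / 2
midsegment = (6 + 16) / 2
midsegment = 22 / 2
midsegment = 11

11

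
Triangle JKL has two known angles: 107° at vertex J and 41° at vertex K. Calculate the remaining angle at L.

Let angle L = x. Then 107 + 41 + x = 180.
x = 180 - 148 = 32 degrees.

32 degrees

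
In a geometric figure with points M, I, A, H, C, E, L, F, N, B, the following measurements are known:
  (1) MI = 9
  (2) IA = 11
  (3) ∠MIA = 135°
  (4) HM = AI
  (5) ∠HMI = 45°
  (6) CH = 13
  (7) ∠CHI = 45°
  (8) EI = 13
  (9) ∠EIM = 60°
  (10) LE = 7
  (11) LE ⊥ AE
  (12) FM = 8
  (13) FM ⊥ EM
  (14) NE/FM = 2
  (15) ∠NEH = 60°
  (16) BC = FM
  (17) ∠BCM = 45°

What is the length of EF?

Step 1: By the law of cosines on triangle EIM: EM² = 13² + 9² − 2·13·9·cos(60°) = 133, so EM = √133.
Step 2: By the law of cosines on triangle EMF: EF² = √133² + 8² − 2·√133·8·cos(90°) = 197, so EF = √197.

Therefore, the length of EF = √197.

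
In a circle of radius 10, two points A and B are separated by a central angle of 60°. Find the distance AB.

Drop a perpendicular from the center to the chord, bisecting both the chord and the central angle.
Each half-chord = r sin(θ/2) = 10 sin(30°).
The full chord = 2 × 10 × sin(30°) = 10.

10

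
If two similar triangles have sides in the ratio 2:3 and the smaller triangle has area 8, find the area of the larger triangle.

Area ratio = (2/3)^2 = 4/9. Area of the larger triangle = 8 * 9/4 = 18.

18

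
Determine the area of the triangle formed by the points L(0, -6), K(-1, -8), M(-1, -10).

Using the Shoelace formula for a triangle:
Area = (1/2)|x0(y1 - y2) + x1(y2 - y0) + x2(y0 - y1)|
Area = (1/2)|0(-8 - -10) + -1(-10 - -6) + -1(-6 - -8)|
Area = (1/2)|0 + 4 + -2|
Area = (1/2)|2|
Area = (1/2)(2)
Area = 1

1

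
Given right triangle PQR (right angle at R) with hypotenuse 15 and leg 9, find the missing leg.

By the Pythagorean theorem: QR^2 = PQ^2 - PR^2
QR^2 = 15^2 - 9^2 = 225 - 81 = 144
QR = sqrt(144) = 12

12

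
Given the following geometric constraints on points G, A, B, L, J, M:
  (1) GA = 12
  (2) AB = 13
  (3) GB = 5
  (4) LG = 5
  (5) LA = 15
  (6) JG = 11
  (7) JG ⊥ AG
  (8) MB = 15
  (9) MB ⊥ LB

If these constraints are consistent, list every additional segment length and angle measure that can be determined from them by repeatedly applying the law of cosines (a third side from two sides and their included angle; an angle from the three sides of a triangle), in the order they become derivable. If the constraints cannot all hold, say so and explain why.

The constraints are consistent. Derivable facts, in order:
After 1 step:
- AJ ≈ 16.28
- ∠ABG = 67.38°
- ∠AGB = 90°
- ∠AGL = 117.82°
- ∠ALG = 45.04°
- ∠BAG = 22.62°
- ∠GAL = 17.15°
After 2 steps:
- ∠AJG = 47.49°
- ∠GAJ = 42.51°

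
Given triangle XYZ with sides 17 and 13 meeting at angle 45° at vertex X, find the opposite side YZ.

By the law of cosines: YZ^2 = XY^2 + XZ^2 - 2*XY*XZ*cos(X)
YZ^2 = 17^2 + 13^2 - 2*17*13*cos(45°)
YZ^2 = 289 + 169 - 442*(sqrt(2)/2)
YZ^2 = 458 - 221*sqrt(2)
YZ = sqrt(458 - 221*sqrt(2))

sqrt(458 - 221*sqrt(2))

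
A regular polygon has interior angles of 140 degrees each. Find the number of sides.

The exterior angle is the supplement of the interior angle: 180 - 140 = 40 degrees.
Since the exterior angles of any convex polygon sum to 360 degrees, the number of sides is 360 / 40 = 9.

9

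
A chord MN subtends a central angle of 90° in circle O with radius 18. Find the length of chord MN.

Chord length = 2r sin(θ/2)
= 2 × 18 × sin(90°/2)
= 2 × 18 × sin(45°)
= 18*sqrt(2)

18*sqrt(2)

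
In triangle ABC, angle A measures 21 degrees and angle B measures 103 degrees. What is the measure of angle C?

The interior angles sum to 180°: angle C = 180 - 21 - 103 = 56°.
The triangle is obtuse (angles 21°, 103°, 56°).

56 degrees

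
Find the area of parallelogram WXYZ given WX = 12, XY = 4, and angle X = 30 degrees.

Area = a * b * sin(theta)
Area = 12 * 4 * sin(30 degrees)
Area = 48 * 1/2
Area = 24

24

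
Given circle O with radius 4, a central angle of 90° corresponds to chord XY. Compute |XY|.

Drop a perpendicular from the center to the chord, bisecting both the chord and the central angle.
Each half-chord = r sin(θ/2) = 4 sin(45°).
The full chord = 2 × 4 × sin(45°) = 4*sqrt(2).

4*sqrt(2)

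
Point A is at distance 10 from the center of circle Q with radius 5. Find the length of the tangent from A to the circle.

tangent = √(d² - r²) = √(10² - 5²) = √(100 - 25) = √75 = 5*sqrt(3)

5*sqrt(3)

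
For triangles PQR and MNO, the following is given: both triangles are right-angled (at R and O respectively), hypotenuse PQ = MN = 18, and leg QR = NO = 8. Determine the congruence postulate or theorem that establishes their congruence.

Consider the given information: both triangles are right-angled (at R and O respectively), hypotenuse PQ = MN = 18, and leg QR = NO = 8
This is not SAS or AAS: SAS requires two sides and the included angle between them. AAS requires two angles and a non-included side.
The correct criterion is HL. The hypotenuse and one leg of two right triangles are equal (Hypotenuse-Leg).

HL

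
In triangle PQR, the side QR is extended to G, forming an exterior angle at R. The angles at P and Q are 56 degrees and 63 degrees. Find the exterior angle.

The interior angle at R is 180 - 56 - 63 = 61 degrees.
The exterior angle and interior angle at R are supplementary:
Exterior angle = 180 - 61 = 119 degrees.

119 degrees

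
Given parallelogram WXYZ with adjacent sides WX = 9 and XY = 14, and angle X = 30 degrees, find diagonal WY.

Law of cosines: d^2 = 9^2 + 14^2 - 2(9)(14)cos(30°) = 277 - 126*sqrt(3), so d = sqrt(277 - 126*sqrt(3)).

sqrt(277 - 126*sqrt(3))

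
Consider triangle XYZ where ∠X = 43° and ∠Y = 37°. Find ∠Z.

angle Z = 180 - 43 - 37 = 100 degrees.

100 degrees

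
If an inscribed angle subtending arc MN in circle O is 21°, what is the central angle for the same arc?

Central angle = 2 × 21° = 42° (inscribed angle theorem).

42°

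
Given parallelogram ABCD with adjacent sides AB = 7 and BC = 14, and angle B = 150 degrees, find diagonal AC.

The diagonal of a parallelogram can be found by treating two adjacent sides and the diagonal as a triangle.
Applying the law of cosines with sides 7, 14 and included angle 150°:
d^2 = 49 + 196 - 196*cos(150°) = 98*sqrt(3) + 245
d = 7*sqrt(2*sqrt(3) + 5)

7*sqrt(2*sqrt(3) + 5)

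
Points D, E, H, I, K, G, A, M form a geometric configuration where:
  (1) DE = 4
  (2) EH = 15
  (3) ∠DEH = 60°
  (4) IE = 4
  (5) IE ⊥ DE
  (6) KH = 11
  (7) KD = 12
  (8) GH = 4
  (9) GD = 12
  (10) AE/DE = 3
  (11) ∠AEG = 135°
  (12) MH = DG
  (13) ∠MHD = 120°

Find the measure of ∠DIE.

Step 1: By the law of cosines on triangle IED: ID² = 4² + 4² − 2·4·4·cos(90°) = 32, so ID = 4·√2.
Step 2: By the inverse law of cosines on triangle DIE: cos(∠DIE) = ((4·√2)² + 4² − 4²) / (2·4·√2·4) = 32/45.25 = 0.7071, so ∠DIE = 45°.

Therefore, the measure of angle ∠DIE = 45°.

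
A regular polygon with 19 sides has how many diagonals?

Each of the 19 vertices connects to 16 non-adjacent vertices via diagonals.
Total connections = 19 × 16 = 304, but each diagonal is counted twice.
Number of diagonals = 304 / 2 = 152.

152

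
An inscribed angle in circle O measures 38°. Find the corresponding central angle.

The inscribed angle theorem states that a central angle is always twice any inscribed angle that subtends the same arc.
Since the inscribed angle is 38°, the central angle = 2 × 38° = 76°.

76°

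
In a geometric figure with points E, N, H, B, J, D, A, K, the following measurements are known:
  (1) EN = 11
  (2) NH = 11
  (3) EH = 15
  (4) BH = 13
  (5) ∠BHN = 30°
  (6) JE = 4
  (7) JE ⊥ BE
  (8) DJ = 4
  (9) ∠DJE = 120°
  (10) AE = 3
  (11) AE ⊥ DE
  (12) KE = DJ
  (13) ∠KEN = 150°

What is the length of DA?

Step 1: By the law of cosines on triangle EJD: ED² = 4² + 4² − 2·4·4·cos(120°) = 48, so ED = 4·√3.
Step 2: By the law of cosines on triangle DEA: DA² = (4·√3)² + 3² − 2·4·√3·3·cos(90°) = 57, so DA = √57.

Therefore, the length of DA = √57.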